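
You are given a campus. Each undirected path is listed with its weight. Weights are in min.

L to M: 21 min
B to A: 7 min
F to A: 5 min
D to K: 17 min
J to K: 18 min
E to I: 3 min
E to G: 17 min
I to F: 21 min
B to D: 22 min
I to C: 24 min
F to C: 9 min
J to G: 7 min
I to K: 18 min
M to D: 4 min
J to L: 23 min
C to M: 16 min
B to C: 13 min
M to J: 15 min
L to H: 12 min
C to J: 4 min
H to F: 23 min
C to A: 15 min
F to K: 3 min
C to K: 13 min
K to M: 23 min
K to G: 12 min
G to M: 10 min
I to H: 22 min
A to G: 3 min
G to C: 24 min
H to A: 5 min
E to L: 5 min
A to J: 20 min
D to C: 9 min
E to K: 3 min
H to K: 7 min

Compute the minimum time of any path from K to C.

Shortest distances from K:
K: 0
E: 3  (via K)
F: 3  (via K)
I: 6  (via E)
H: 7  (via K)
A: 8  (via F)
L: 8  (via E)
G: 11  (via A)
C: 12  (via F)
Shortest route: K–F–C = 12 min.

12 min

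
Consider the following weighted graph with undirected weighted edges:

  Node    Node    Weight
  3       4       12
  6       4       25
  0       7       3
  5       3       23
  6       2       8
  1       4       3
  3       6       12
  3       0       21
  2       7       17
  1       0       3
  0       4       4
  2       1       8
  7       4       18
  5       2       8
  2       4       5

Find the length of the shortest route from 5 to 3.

23

Shortest distances from 5:
5: 0
2: 8  (via 5)
4: 13  (via 2)
1: 16  (via 2)
6: 16  (via 2)
0: 17  (via 4)
7: 20  (via 0)
3: 23  (via 5)
Shortest route: 5–3 = 23.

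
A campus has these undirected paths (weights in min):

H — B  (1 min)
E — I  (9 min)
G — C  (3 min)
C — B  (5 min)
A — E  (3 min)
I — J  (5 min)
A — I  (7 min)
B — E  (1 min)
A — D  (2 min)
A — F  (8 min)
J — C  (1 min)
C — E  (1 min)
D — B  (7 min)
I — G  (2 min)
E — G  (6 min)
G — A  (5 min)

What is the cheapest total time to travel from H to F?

Compare a few routes:
H–B–D–A–F: 1+7+2+8 = 18
H–B–E–A–F: 1+1+3+8 = 13
H–B–C–E–A–F: 1+5+1+3+8 = 18
Cheapest is H–B–E–A–F at 13 min.

13 min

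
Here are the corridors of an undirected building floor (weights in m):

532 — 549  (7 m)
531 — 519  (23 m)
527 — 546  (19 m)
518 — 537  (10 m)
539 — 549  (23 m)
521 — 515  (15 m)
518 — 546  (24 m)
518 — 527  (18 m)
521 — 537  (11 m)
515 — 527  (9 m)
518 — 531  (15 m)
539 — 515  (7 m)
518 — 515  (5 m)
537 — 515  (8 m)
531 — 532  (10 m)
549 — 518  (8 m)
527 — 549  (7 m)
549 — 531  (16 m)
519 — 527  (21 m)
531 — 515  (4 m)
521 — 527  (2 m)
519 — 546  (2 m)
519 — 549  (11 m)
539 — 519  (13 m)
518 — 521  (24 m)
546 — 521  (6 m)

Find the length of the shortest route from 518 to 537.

Compare a few routes:
518 → 537: 10 = 10
518 → 515 → 537: 5+8 = 13
The minimum is 10 m via 518 → 537.

10 m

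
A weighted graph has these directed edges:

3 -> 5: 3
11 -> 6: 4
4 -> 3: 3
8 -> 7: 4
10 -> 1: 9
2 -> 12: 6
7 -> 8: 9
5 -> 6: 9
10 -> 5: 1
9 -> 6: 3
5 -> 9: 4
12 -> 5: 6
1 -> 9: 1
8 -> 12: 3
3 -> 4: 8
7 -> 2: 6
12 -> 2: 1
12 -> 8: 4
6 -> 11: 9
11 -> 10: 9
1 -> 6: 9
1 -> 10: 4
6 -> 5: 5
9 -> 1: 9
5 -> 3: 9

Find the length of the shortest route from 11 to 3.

18

Enumerating some paths:
11 - 10 - 5 - 3: 9+1+9 = 19
11 - 6 - 5 - 3: 4+5+9 = 18
Cheapest is 11 - 6 - 5 - 3 at 18.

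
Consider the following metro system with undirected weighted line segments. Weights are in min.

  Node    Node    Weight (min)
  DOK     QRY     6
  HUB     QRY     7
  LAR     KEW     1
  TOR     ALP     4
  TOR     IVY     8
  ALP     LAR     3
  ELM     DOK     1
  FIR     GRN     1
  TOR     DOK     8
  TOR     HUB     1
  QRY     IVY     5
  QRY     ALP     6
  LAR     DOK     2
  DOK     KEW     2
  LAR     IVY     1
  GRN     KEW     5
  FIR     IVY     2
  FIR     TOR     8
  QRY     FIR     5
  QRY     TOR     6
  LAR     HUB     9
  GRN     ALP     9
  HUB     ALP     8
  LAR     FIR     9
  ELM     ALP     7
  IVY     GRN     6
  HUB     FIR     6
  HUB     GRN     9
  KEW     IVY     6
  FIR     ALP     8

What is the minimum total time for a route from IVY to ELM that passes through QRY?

Shortest IVY→QRY: IVY–QRY = 5
Shortest QRY→ELM: QRY–DOK–ELM = 7
Total via QRY: 5 + 7 = 12 min.

12 min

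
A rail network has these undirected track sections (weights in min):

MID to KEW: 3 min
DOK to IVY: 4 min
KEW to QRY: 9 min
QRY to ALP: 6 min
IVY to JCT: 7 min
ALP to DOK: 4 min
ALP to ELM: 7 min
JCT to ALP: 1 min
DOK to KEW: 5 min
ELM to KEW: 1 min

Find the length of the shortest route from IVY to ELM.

Shortest distances from IVY:
IVY: 0
DOK: 4  (via IVY)
JCT: 7  (via IVY)
ALP: 8  (via DOK)
KEW: 9  (via DOK)
ELM: 10  (via KEW)
Shortest route: IVY → DOK → KEW → ELM = 10 min.

10 min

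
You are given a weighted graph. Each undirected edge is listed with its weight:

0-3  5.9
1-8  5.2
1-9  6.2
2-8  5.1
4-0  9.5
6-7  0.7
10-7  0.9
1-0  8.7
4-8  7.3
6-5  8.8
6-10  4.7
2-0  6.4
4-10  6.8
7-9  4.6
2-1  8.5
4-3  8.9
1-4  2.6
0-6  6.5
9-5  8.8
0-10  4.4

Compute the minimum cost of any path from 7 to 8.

15

Running Dijkstra from 7:
7: 0
6: 0.7  (via 7)
10: 0.9  (via 7)
9: 4.6  (via 7)
0: 5.3  (via 10)
4: 7.7  (via 10)
5: 9.5  (via 6)
1: 10.3  (via 4)
3: 11.2  (via 0)
2: 11.7  (via 0)
8: 15  (via 4)
Shortest route: 7 → 10 → 4 → 8 = 15.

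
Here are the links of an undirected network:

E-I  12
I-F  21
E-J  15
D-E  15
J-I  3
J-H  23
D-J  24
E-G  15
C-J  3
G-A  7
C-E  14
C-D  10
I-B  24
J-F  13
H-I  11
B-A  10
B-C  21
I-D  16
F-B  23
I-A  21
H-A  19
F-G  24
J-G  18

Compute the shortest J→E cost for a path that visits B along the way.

Shortest J→B: J → C → B = 24
Best B to E: B → A → G → E costing 32
Total via B: 24 + 32 = 56.

56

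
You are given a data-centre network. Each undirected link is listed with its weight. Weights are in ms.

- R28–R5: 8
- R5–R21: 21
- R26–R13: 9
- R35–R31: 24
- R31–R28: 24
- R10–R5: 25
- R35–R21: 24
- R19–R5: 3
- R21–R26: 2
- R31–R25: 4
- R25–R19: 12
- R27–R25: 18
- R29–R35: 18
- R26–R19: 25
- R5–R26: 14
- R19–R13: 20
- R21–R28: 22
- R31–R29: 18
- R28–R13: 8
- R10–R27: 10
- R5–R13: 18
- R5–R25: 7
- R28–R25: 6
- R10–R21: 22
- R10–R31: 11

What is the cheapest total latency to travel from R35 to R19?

Compare a few routes:
R35–R31–R25–R5–R19: 24+4+7+3 = 38
R35–R31–R25–R19: 24+4+12 = 40
Cheapest is R35–R31–R25–R5–R19 at 38 ms.

38 ms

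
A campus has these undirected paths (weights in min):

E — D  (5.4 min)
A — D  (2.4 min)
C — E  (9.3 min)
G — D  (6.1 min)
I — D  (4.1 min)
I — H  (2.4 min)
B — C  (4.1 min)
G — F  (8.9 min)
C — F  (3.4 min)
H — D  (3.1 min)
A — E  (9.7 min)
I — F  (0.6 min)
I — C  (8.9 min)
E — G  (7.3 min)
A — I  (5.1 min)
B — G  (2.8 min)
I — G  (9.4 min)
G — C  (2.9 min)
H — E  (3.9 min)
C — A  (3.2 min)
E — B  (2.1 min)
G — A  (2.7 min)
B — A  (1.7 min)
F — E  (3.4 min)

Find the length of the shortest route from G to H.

Compare a few routes:
G - B - E - H: 2.8+2.1+3.9 = 8.8
G - D - H: 6.1+3.1 = 9.2
G - A - D - H: 2.7+2.4+3.1 = 8.2
The minimum is 8.2 min via G - A - D - H.

8.2 min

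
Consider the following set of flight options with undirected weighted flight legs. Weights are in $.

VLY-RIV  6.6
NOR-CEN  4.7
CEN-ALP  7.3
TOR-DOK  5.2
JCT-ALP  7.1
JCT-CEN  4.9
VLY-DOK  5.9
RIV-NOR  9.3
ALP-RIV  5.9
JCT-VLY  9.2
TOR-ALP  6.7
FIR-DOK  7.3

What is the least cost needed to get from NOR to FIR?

$29.1

Running Dijkstra from NOR:
NOR: 0
CEN: 4.7  (via NOR)
RIV: 9.3  (via NOR)
JCT: 9.6  (via CEN)
ALP: 12  (via CEN)
VLY: 15.9  (via RIV)
TOR: 18.7  (via ALP)
DOK: 21.8  (via VLY)
FIR: 29.1  (via DOK)
Shortest route: NOR–RIV–VLY–DOK–FIR = $29.1.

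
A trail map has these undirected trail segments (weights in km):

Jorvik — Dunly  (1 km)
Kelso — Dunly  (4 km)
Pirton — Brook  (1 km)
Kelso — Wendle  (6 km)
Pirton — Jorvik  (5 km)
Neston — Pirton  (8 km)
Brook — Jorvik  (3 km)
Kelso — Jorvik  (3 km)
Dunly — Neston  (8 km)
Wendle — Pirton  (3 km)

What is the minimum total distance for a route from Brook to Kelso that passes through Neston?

Shortest Brook→Neston: Brook–Pirton–Neston = 9
Shortest Neston→Kelso: Neston–Dunly–Kelso = 12
Total via Neston: 9 + 12 = 21 km.

21 km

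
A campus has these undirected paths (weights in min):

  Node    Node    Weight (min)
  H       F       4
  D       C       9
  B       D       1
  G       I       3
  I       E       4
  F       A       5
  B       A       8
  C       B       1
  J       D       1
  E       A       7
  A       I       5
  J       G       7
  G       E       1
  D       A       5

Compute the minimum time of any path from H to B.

15 min

Settle nodes by increasing distance from H:
H: 0
F: 4  (via H)
A: 9  (via F)
D: 14  (via A)
I: 14  (via A)
B: 15  (via D)
Shortest route: H–F–A–D–B = 15 min.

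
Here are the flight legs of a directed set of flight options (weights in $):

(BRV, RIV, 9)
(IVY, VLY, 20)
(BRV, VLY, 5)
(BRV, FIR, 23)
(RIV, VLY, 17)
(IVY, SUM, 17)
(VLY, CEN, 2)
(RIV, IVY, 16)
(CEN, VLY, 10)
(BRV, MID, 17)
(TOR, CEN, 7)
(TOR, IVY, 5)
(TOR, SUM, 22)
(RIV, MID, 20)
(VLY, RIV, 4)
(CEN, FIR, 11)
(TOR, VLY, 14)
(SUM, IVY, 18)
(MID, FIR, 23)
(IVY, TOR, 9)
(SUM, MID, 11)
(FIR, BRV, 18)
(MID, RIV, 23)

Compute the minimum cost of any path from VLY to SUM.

$37

Compare a few routes:
VLY - RIV - IVY - SUM: 4+16+17 = 37
VLY - RIV - IVY - TOR - SUM: 4+16+9+22 = 51
Cheapest is VLY - RIV - IVY - SUM at $37.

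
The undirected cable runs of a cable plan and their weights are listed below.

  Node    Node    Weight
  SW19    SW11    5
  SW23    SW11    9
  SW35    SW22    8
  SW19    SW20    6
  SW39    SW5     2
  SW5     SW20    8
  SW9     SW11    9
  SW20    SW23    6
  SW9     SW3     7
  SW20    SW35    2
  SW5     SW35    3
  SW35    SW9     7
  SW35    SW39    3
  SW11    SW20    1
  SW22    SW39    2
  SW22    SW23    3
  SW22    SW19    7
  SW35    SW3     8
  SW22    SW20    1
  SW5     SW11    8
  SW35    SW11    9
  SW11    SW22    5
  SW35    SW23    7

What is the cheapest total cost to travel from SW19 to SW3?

Shortest distances from SW19:
SW19: 0
SW11: 5  (via SW19)
SW20: 6  (via SW19)
SW22: 7  (via SW19)
SW35: 8  (via SW20)
SW39: 9  (via SW22)
SW23: 10  (via SW22)
SW5: 11  (via SW35)
SW9: 14  (via SW11)
SW3: 16  (via SW35)
Shortest route: SW19–SW20–SW35–SW3 = 16.

16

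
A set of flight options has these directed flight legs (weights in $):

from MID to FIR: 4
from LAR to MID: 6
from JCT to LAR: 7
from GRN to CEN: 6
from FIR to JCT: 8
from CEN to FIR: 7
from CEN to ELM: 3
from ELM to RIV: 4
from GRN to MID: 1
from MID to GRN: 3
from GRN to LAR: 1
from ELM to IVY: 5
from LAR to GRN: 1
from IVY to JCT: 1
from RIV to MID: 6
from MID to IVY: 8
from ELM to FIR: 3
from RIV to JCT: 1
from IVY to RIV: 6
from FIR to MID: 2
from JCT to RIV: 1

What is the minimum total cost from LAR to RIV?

$12

Shortest distances from LAR:
LAR: 0
GRN: 1  (via LAR)
MID: 2  (via GRN)
FIR: 6  (via MID)
CEN: 7  (via GRN)
IVY: 10  (via MID)
ELM: 10  (via CEN)
JCT: 11  (via IVY)
RIV: 12  (via JCT)
Shortest route: LAR–GRN–MID–IVY–JCT–RIV = $12.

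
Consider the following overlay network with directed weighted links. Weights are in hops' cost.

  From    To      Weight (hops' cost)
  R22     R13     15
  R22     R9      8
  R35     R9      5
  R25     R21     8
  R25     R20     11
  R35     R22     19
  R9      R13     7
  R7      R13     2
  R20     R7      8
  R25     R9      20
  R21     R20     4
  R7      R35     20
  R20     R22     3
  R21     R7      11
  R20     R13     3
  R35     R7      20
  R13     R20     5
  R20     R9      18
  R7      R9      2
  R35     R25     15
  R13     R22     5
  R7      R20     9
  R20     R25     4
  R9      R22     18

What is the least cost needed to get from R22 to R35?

Shortest distances from R22:
R22: 0
R9: 8  (via R22)
R13: 15  (via R22)
R20: 20  (via R13)
R25: 24  (via R20)
R7: 28  (via R20)
R21: 32  (via R25)
R35: 48  (via R7)
Shortest route: R22–R13–R20–R7–R35 = 48 hops' cost.

48 hops' cost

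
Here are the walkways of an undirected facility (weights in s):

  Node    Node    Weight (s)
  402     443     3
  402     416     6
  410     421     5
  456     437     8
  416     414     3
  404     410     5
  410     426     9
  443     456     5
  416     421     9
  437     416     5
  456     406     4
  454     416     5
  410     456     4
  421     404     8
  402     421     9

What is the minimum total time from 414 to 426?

Shortest distances from 414:
414: 0
416: 3  (via 414)
437: 8  (via 416)
454: 8  (via 416)
402: 9  (via 416)
443: 12  (via 402)
421: 12  (via 416)
456: 16  (via 437)
410: 17  (via 421)
406: 20  (via 456)
404: 20  (via 421)
426: 26  (via 410)
Shortest route: 414 → 416 → 421 → 410 → 426 = 26 s.

26 s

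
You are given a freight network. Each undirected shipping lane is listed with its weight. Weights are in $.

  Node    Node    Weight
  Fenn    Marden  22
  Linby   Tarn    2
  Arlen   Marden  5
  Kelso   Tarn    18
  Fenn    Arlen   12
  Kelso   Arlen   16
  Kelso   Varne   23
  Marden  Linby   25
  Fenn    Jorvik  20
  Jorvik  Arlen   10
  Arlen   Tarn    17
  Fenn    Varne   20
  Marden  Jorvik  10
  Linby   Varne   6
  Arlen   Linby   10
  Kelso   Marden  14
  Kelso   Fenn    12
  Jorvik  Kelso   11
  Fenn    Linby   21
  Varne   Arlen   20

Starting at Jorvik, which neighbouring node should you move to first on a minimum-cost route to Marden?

Marden

Candidate routes:
Jorvik–Arlen–Marden: 10+5 = 15
Jorvik–Marden: 10 = 10
The minimum is $10 via Jorvik–Marden.
So from Jorvik the first move is to Marden.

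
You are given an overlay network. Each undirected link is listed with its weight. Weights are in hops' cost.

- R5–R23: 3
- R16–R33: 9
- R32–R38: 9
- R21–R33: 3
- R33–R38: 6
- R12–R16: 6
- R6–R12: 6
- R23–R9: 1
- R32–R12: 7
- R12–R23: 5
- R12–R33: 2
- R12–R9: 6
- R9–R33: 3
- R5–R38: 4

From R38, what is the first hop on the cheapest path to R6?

Compare a few routes:
R38 → R33 → R12 → R6: 6+2+6 = 14
R38 → R5 → R23 → R12 → R6: 4+3+5+6 = 18
R38 → R5 → R23 → R9 → R12 → R6: 4+3+1+6+6 = 20
R38 → R5 → R23 → R9 → R33 → R12 → R6: 4+3+1+3+2+6 = 19
Cheapest is R38 → R33 → R12 → R6 at 14 hops' cost.
So from R38 the first move is to R33.

R33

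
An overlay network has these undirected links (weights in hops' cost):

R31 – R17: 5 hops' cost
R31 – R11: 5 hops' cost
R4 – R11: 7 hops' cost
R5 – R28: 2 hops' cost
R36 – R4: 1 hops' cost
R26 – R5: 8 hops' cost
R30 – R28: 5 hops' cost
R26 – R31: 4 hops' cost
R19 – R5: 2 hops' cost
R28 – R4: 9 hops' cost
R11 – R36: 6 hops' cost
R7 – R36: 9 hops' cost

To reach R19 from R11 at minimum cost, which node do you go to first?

Compare a few routes:
R11 → R4 → R28 → R5 → R19: 7+9+2+2 = 20
R11 → R31 → R26 → R5 → R19: 5+4+8+2 = 19
The minimum is 19 hops' cost via R11 → R31 → R26 → R5 → R19.
So from R11 the first move is to R31.

R31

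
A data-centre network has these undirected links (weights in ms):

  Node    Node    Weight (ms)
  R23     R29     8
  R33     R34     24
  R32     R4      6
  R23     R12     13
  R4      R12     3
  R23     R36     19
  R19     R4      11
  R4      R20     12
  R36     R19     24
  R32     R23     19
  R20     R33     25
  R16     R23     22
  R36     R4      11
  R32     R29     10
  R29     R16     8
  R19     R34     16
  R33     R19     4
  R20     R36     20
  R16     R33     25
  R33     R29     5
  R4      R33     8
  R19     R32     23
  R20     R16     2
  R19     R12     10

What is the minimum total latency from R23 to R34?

Running Dijkstra from R23:
R23: 0
R29: 8  (via R23)
R33: 13  (via R29)
R12: 13  (via R23)
R4: 16  (via R12)
R16: 16  (via R29)
R19: 17  (via R33)
R32: 18  (via R29)
R20: 18  (via R16)
R36: 19  (via R23)
R34: 33  (via R19)
Shortest route: R23 → R29 → R33 → R19 → R34 = 33 ms.

33 ms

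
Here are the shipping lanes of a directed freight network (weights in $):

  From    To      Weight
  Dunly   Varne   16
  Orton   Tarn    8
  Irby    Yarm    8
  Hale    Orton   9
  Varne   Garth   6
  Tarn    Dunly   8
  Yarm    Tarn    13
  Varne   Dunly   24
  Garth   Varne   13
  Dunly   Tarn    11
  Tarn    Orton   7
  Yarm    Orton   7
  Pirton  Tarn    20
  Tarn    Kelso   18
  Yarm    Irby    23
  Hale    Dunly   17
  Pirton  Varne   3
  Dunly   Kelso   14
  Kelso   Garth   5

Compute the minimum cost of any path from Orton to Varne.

$32

Running Dijkstra from Orton:
Orton: 0
Tarn: 8  (via Orton)
Dunly: 16  (via Tarn)
Kelso: 26  (via Tarn)
Garth: 31  (via Kelso)
Varne: 32  (via Dunly)
Shortest route: Orton–Tarn–Dunly–Varne = $32.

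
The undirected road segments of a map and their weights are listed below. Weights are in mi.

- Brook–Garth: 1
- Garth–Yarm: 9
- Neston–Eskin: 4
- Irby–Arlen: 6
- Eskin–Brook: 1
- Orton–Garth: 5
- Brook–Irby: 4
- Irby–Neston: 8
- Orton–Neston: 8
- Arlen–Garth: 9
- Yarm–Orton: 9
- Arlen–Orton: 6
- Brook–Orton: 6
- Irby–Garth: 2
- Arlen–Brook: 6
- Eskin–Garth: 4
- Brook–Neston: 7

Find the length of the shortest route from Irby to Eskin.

4 mi

Running Dijkstra from Irby:
Irby: 0
Garth: 2  (via Irby)
Brook: 3  (via Garth)
Eskin: 4  (via Brook)
Shortest route: Irby–Garth–Brook–Eskin = 4 mi.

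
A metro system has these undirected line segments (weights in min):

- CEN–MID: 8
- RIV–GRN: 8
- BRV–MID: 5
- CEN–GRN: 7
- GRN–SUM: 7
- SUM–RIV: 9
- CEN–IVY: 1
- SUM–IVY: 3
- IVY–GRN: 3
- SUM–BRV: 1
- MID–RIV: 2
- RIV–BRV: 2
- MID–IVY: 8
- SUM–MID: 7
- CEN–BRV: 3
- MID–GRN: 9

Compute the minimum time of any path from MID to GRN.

Compare a few routes:
MID–IVY–GRN: 8+3 = 11
MID–GRN: 9 = 9
MID–RIV–GRN: 2+8 = 10
MID–RIV–BRV–SUM–IVY–GRN: 2+2+1+3+3 = 11
Cheapest is MID–GRN at 9 min.

9 min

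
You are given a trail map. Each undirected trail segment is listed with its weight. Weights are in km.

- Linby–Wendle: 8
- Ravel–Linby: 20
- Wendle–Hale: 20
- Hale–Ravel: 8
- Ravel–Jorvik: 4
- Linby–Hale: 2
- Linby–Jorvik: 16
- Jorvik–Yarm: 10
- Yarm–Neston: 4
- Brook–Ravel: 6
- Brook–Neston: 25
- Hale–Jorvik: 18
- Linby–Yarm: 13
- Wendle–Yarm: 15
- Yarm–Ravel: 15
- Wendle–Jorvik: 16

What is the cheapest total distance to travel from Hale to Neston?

19 km

Enumerating some paths:
Hale → Ravel → Jorvik → Yarm → Neston: 8+4+10+4 = 26
Hale → Linby → Yarm → Neston: 2+13+4 = 19
Cheapest is Hale → Linby → Yarm → Neston at 19 km.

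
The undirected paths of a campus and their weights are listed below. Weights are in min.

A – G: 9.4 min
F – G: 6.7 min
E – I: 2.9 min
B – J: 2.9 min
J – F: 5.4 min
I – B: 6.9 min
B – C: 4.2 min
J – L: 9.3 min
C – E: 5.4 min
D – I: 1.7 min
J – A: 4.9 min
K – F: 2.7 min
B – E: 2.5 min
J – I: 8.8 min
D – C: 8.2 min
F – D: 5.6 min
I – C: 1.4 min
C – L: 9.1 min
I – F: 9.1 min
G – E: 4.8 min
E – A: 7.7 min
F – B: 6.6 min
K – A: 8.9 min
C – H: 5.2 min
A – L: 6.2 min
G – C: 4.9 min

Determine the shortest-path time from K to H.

16.6 min

Enumerating some paths:
K - F - G - C - H: 2.7+6.7+4.9+5.2 = 19.5
K - F - I - C - H: 2.7+9.1+1.4+5.2 = 18.4
K - F - B - C - H: 2.7+6.6+4.2+5.2 = 18.7
K - F - D - I - C - H: 2.7+5.6+1.7+1.4+5.2 = 16.6
Cheapest is K - F - D - I - C - H at 16.6 min.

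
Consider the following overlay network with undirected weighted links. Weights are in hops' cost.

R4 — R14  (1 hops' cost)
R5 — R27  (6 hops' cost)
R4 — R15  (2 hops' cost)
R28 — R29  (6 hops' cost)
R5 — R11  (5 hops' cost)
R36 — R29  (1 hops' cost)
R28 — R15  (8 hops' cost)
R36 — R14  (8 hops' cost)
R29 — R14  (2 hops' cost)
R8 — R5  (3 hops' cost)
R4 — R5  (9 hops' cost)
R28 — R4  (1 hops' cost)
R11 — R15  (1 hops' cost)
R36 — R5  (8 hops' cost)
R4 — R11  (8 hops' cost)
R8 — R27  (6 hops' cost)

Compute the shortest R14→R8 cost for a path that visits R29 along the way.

14 hops' cost

Best R14 to R29: R14–R29 costing 2
Best R29 to R8: R29–R36–R5–R8 costing 12
Total via R29: 2 + 12 = 14 hops' cost.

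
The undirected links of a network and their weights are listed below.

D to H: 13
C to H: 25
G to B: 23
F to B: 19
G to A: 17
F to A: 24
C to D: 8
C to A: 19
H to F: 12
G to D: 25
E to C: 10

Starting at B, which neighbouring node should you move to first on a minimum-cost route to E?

Compare a few routes:
B → G → D → C → E: 23+25+8+10 = 66
B → F → H → C → E: 19+12+25+10 = 66
B → F → H → D → C → E: 19+12+13+8+10 = 62
The minimum is 62 via B → F → H → D → C → E.
So from B the first move is to F.

F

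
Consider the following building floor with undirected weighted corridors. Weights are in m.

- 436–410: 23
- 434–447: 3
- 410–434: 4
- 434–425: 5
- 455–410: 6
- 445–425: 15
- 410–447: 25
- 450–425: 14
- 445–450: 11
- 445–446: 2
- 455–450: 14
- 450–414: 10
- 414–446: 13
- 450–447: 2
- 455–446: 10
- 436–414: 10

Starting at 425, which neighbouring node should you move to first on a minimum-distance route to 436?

Enumerating some paths:
425–434–410–436: 5+4+23 = 32
425–434–447–450–414–436: 5+3+2+10+10 = 30
425–450–414–436: 14+10+10 = 34
Cheapest is 425–434–447–450–414–436 at 30 m.
So from 425 the first move is to 434.

434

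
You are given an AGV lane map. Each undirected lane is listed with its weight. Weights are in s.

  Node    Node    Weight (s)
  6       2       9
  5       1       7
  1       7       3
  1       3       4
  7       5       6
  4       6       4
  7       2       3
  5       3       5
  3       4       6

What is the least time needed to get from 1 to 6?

14 s

Candidate routes:
1 - 3 - 4 - 6: 4+6+4 = 14
1 - 7 - 2 - 6: 3+3+9 = 15
The minimum is 14 s via 1 - 3 - 4 - 6.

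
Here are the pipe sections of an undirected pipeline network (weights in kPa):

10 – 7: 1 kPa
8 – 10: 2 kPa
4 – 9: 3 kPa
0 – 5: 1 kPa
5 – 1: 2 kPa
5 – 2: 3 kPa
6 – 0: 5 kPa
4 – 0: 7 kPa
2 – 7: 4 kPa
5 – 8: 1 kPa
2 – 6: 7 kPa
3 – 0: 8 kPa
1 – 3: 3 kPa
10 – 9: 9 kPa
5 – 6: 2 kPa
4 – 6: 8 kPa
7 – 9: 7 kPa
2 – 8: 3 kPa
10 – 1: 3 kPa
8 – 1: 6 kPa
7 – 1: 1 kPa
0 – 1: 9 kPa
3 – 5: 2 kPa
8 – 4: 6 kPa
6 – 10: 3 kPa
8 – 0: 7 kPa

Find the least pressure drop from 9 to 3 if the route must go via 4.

Shortest 9→4: 9–4 = 3
Best 4 to 3: 4–8–5–3 costing 9
Total via 4: 3 + 9 = 12 kPa.

12 kPa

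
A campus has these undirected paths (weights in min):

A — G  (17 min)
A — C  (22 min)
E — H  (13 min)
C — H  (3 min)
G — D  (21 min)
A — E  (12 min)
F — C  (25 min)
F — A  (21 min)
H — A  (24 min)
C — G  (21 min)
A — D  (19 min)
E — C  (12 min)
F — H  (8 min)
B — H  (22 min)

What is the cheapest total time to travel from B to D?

65 min

Shortest distances from B:
B: 0
H: 22  (via B)
C: 25  (via H)
F: 30  (via H)
E: 35  (via H)
A: 46  (via H)
G: 46  (via C)
D: 65  (via A)
Shortest route: B → H → A → D = 65 min.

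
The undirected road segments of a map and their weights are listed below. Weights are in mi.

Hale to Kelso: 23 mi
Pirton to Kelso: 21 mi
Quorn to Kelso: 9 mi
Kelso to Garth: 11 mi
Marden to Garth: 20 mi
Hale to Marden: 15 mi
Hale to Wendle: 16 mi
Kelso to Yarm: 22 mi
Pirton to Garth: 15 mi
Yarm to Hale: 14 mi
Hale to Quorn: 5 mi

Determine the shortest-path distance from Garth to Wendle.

41 mi

Running Dijkstra from Garth:
Garth: 0
Kelso: 11  (via Garth)
Pirton: 15  (via Garth)
Marden: 20  (via Garth)
Quorn: 20  (via Kelso)
Hale: 25  (via Quorn)
Yarm: 33  (via Kelso)
Wendle: 41  (via Hale)
Shortest route: Garth → Kelso → Quorn → Hale → Wendle = 41 mi.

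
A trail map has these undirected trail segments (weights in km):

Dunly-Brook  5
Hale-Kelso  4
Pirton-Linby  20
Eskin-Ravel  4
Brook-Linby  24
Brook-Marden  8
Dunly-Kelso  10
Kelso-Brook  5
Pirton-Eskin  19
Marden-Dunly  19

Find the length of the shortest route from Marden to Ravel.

Enumerating some paths:
Marden → Brook → Linby → Pirton → Eskin → Ravel: 8+24+20+19+4 = 75
Marden → Dunly → Brook → Linby → Pirton → Eskin → Ravel: 19+5+24+20+19+4 = 91
The minimum is 75 km via Marden → Brook → Linby → Pirton → Eskin → Ravel.

75 km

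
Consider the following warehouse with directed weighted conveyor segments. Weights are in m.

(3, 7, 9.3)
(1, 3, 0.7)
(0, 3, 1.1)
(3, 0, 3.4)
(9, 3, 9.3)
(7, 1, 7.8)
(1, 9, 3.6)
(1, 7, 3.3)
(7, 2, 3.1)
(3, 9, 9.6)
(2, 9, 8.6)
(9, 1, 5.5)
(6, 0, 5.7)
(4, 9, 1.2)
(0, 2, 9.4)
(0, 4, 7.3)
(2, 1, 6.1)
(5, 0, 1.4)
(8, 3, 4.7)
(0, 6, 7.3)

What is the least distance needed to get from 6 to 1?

19.7 m

Settle nodes by increasing distance from 6:
6: 0
0: 5.7  (via 6)
3: 6.8  (via 0)
4: 13  (via 0)
9: 14.2  (via 4)
2: 15.1  (via 0)
7: 16.1  (via 3)
1: 19.7  (via 9)
Shortest route: 6 → 0 → 4 → 9 → 1 = 19.7 m.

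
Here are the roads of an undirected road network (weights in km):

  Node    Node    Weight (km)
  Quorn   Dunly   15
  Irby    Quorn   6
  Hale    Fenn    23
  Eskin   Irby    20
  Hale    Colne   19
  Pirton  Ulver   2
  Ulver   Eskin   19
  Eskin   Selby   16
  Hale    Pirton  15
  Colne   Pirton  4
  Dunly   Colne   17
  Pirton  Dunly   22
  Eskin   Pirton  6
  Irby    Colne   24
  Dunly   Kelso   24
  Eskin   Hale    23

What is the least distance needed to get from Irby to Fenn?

Settle nodes by increasing distance from Irby:
Irby: 0
Quorn: 6  (via Irby)
Eskin: 20  (via Irby)
Dunly: 21  (via Quorn)
Colne: 24  (via Irby)
Pirton: 26  (via Eskin)
Ulver: 28  (via Pirton)
Selby: 36  (via Eskin)
Hale: 41  (via Pirton)
Kelso: 45  (via Dunly)
Fenn: 64  (via Hale)
Shortest route: Irby–Eskin–Pirton–Hale–Fenn = 64 km.

64 km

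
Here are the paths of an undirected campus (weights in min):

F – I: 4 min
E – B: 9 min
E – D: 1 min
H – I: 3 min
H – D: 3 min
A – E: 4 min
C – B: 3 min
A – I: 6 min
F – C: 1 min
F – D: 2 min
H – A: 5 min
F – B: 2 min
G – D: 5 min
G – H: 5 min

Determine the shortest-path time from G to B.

9 min

Candidate routes:
G–H–D–F–C–B: 5+3+2+1+3 = 14
G–H–D–F–B: 5+3+2+2 = 12
G–D–F–B: 5+2+2 = 9
G–D–F–C–B: 5+2+1+3 = 11
Cheapest is G–D–F–B at 9 min.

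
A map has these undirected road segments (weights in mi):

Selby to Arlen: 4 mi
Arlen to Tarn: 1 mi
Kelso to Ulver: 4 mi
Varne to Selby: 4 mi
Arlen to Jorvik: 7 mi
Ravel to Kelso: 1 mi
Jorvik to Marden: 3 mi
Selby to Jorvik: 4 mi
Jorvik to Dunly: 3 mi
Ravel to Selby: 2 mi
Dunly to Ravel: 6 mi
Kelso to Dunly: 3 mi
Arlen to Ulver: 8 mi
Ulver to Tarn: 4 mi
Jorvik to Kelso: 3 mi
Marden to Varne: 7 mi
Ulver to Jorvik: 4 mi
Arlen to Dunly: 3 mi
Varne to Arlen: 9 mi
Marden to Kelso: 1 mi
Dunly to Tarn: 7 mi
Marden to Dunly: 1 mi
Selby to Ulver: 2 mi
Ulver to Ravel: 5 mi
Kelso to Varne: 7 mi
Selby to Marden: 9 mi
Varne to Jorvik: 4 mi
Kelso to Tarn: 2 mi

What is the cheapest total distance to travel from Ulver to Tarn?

Settle nodes by increasing distance from Ulver:
Ulver: 0
Selby: 2  (via Ulver)
Tarn: 4  (via Ulver)
Shortest route: Ulver → Tarn = 4 mi.

4 mi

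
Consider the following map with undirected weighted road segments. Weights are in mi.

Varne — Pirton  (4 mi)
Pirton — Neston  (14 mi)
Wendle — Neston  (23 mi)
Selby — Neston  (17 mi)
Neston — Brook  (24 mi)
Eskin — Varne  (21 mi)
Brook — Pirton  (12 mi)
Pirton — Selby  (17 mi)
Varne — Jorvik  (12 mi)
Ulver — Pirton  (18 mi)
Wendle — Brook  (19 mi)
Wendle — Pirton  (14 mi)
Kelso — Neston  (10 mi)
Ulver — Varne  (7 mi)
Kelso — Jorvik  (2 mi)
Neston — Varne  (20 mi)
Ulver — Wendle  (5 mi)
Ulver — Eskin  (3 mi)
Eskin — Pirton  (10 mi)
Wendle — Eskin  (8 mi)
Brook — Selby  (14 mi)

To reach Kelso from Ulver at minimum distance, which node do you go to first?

Enumerating some paths:
Ulver–Eskin–Pirton–Varne–Jorvik–Kelso: 3+10+4+12+2 = 31
Ulver–Varne–Jorvik–Kelso: 7+12+2 = 21
The minimum is 21 mi via Ulver–Varne–Jorvik–Kelso.
So from Ulver the first move is to Varne.

Varne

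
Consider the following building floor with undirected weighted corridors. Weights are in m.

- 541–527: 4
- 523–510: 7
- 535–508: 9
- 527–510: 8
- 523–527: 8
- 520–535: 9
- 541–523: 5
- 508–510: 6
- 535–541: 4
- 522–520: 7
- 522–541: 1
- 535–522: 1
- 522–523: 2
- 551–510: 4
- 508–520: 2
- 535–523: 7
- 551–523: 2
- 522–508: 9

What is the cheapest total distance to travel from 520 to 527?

Compare a few routes:
520–535–522–541–527: 9+1+1+4 = 15
520–522–541–527: 7+1+4 = 12
520–522–535–541–527: 7+1+4+4 = 16
Cheapest is 520–522–541–527 at 12 m.

12 m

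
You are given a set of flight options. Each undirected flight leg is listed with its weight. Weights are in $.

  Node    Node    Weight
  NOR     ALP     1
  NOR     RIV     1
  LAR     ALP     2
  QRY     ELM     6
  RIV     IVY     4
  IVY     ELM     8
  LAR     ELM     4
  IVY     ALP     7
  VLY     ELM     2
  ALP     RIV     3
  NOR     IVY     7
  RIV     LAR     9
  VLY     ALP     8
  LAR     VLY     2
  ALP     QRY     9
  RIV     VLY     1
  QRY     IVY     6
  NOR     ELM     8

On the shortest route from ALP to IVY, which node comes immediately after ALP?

Compare a few routes:
ALP → RIV → IVY: 3+4 = 7
ALP → NOR → RIV → IVY: 1+1+4 = 6
ALP → IVY: 7 = 7
ALP → NOR → IVY: 1+7 = 8
The minimum is $6 via ALP → NOR → RIV → IVY.
So from ALP the first move is to NOR.

NOR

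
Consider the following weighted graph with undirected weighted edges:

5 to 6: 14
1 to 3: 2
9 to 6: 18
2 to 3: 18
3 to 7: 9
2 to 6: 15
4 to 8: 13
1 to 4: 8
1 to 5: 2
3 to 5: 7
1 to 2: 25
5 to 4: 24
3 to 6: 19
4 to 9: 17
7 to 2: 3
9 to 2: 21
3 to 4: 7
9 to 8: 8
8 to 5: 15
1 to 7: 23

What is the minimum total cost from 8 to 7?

Compare a few routes:
8 - 5 - 3 - 7: 15+7+9 = 31
8 - 4 - 3 - 7: 13+7+9 = 29
8 - 5 - 1 - 3 - 7: 15+2+2+9 = 28
8 - 9 - 2 - 7: 8+21+3 = 32
The minimum is 28 via 8 - 5 - 1 - 3 - 7.

28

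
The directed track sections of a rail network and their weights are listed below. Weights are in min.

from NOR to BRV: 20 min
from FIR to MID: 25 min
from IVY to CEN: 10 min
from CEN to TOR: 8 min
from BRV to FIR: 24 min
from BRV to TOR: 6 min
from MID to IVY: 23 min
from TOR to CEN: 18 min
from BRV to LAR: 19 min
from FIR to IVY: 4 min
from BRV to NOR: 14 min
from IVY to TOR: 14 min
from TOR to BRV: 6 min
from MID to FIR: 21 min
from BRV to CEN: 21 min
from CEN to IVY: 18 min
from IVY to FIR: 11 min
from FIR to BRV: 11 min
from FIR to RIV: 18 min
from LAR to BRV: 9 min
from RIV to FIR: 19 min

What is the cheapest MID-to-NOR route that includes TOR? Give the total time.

57 min

Shortest MID→TOR: MID–IVY–TOR = 37
Best TOR to NOR: TOR–BRV–NOR costing 20
Total via TOR: 37 + 20 = 57 min.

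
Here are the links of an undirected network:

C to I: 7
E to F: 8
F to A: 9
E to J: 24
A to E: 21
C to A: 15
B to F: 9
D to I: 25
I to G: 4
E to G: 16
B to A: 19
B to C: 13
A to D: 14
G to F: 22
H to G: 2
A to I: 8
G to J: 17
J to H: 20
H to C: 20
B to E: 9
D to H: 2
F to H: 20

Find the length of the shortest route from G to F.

Enumerating some paths:
G–I–A–F: 4+8+9 = 21
G–F: 22 = 22
Cheapest is G–I–A–F at 21.

21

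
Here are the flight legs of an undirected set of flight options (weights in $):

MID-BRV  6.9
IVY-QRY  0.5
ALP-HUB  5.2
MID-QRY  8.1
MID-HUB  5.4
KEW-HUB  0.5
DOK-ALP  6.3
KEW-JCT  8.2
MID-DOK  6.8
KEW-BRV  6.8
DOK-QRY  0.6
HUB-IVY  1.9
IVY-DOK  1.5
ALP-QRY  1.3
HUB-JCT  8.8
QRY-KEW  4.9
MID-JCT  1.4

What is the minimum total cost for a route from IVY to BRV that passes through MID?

Best IVY to MID: IVY–HUB–MID costing 7.3
Best MID to BRV: MID–BRV costing 6.9
Total via MID: 7.3 + 6.9 = $14.2.

$14.2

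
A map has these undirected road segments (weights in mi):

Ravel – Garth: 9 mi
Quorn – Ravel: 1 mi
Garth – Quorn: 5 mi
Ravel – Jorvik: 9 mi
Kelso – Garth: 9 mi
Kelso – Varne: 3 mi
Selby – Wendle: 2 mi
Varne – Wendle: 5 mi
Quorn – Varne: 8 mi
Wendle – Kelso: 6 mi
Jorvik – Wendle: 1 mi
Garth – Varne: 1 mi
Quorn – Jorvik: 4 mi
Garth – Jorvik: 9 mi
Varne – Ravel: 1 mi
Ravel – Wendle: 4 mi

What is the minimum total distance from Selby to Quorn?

Shortest distances from Selby:
Selby: 0
Wendle: 2  (via Selby)
Jorvik: 3  (via Wendle)
Ravel: 6  (via Wendle)
Quorn: 7  (via Jorvik)
Shortest route: Selby → Wendle → Jorvik → Quorn = 7 mi.

7 mi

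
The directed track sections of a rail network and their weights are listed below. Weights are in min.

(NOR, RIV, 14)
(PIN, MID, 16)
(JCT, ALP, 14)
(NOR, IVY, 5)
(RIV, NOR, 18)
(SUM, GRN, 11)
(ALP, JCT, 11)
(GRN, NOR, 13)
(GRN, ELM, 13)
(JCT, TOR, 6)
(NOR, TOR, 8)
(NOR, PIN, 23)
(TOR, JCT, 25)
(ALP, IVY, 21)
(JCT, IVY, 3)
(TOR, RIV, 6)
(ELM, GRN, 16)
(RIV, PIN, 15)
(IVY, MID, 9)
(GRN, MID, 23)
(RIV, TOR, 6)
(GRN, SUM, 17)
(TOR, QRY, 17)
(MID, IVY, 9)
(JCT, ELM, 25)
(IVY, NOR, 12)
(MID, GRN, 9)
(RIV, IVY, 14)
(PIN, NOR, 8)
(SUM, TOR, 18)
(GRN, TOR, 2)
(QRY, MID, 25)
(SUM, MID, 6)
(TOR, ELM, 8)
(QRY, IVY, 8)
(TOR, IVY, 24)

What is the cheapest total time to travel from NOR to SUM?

40 min

Enumerating some paths:
NOR–IVY–MID–GRN–SUM: 5+9+9+17 = 40
NOR–RIV–TOR–ELM–GRN–SUM: 14+6+8+16+17 = 61
NOR–TOR–ELM–GRN–SUM: 8+8+16+17 = 49
The minimum is 40 min via NOR–IVY–MID–GRN–SUM.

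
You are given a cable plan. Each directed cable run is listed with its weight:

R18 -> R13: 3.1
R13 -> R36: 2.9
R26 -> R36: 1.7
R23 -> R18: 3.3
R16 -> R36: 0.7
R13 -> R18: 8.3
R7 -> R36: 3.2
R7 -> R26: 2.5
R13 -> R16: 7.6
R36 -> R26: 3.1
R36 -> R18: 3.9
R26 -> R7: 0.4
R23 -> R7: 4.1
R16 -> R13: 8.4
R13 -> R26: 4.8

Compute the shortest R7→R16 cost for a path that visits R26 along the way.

18.8

Shortest R7→R26: R7–R26 = 2.5
Shortest R26→R16: R26–R36–R18–R13–R16 = 16.3
Total via R26: 2.5 + 16.3 = 18.8.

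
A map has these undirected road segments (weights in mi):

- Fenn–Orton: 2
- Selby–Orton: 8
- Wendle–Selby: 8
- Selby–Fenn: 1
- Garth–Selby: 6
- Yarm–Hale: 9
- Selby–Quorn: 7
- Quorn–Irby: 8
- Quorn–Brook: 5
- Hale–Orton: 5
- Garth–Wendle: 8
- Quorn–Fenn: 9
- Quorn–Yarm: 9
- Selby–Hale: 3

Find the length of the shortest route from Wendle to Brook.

20 mi

Candidate routes:
Wendle → Selby → Fenn → Quorn → Brook: 8+1+9+5 = 23
Wendle → Garth → Selby → Fenn → Quorn → Brook: 8+6+1+9+5 = 29
Wendle → Garth → Selby → Quorn → Brook: 8+6+7+5 = 26
Wendle → Selby → Quorn → Brook: 8+7+5 = 20
The minimum is 20 mi via Wendle → Selby → Quorn → Brook.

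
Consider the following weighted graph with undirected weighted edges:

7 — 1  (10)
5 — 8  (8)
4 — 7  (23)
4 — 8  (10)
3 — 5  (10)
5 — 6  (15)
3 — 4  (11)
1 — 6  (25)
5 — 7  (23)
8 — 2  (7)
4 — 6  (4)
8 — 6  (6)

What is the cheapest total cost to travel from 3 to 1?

Running Dijkstra from 3:
3: 0
5: 10  (via 3)
4: 11  (via 3)
6: 15  (via 4)
8: 18  (via 5)
2: 25  (via 8)
7: 33  (via 5)
1: 40  (via 6)
Shortest route: 3–4–6–1 = 40.

40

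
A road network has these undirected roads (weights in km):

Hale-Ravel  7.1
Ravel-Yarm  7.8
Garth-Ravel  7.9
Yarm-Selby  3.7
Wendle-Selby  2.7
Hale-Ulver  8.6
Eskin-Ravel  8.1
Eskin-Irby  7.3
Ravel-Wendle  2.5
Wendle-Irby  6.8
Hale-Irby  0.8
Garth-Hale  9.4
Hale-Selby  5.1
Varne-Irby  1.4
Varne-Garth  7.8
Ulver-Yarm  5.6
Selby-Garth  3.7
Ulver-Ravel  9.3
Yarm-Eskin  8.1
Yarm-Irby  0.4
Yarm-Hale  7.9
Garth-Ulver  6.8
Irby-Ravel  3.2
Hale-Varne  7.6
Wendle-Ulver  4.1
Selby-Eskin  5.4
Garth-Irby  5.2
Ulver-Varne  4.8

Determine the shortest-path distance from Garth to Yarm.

5.6 km

Compare a few routes:
Garth - Varne - Irby - Yarm: 7.8+1.4+0.4 = 9.6
Garth - Selby - Yarm: 3.7+3.7 = 7.4
Garth - Irby - Yarm: 5.2+0.4 = 5.6
The minimum is 5.6 km via Garth - Irby - Yarm.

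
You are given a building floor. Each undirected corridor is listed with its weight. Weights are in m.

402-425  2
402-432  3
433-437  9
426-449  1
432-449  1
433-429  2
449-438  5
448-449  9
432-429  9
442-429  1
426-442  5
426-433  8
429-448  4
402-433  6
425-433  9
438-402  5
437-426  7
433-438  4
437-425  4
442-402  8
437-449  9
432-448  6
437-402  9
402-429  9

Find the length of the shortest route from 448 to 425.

11 m

Shortest distances from 448:
448: 0
429: 4  (via 448)
442: 5  (via 429)
433: 6  (via 429)
432: 6  (via 448)
449: 7  (via 432)
426: 8  (via 449)
402: 9  (via 432)
438: 10  (via 433)
425: 11  (via 402)
Shortest route: 448 → 432 → 402 → 425 = 11 m.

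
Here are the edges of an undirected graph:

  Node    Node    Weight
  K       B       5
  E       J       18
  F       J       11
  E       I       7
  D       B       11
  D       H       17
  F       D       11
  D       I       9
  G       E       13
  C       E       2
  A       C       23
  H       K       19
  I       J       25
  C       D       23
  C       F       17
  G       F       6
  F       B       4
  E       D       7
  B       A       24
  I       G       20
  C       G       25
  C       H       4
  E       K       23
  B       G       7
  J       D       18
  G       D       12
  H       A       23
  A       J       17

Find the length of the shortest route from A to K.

Compare a few routes:
A → B → K: 24+5 = 29
A → J → F → B → K: 17+11+4+5 = 37
Cheapest is A → B → K at 29.

29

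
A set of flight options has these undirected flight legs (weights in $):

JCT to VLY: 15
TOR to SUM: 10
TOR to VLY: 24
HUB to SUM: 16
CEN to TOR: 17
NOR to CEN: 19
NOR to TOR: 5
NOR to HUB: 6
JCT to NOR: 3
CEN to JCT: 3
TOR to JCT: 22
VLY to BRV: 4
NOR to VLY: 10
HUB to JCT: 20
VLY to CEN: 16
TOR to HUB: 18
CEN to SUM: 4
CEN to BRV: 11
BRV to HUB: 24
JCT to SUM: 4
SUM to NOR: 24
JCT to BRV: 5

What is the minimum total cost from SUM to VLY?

Shortest distances from SUM:
SUM: 0
CEN: 4  (via SUM)
JCT: 4  (via SUM)
NOR: 7  (via JCT)
BRV: 9  (via JCT)
TOR: 10  (via SUM)
VLY: 13  (via BRV)
Shortest route: SUM → JCT → BRV → VLY = $13.

$13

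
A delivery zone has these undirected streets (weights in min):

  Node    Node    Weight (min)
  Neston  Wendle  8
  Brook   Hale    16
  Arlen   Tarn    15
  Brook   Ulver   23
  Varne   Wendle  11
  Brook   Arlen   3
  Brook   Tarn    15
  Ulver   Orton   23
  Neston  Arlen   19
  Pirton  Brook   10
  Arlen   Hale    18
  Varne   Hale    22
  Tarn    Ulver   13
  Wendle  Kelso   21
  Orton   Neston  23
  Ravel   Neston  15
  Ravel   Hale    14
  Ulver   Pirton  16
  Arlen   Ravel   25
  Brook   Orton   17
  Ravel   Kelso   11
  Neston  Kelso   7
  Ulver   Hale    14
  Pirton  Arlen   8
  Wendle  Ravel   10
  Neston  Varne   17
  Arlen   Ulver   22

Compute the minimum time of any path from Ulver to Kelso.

Settle nodes by increasing distance from Ulver:
Ulver: 0
Tarn: 13  (via Ulver)
Hale: 14  (via Ulver)
Pirton: 16  (via Ulver)
Arlen: 22  (via Ulver)
Brook: 23  (via Ulver)
Orton: 23  (via Ulver)
Ravel: 28  (via Hale)
Varne: 36  (via Hale)
Wendle: 38  (via Ravel)
Kelso: 39  (via Ravel)
Shortest route: Ulver–Hale–Ravel–Kelso = 39 min.

39 min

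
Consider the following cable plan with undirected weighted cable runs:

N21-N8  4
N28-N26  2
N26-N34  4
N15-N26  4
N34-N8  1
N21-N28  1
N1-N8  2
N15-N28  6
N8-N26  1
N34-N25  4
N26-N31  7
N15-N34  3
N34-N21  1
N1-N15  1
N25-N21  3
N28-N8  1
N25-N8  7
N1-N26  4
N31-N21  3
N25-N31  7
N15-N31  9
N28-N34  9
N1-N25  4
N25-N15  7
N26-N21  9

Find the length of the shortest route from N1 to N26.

3

Compare a few routes:
N1 - N8 - N26: 2+1 = 3
N1 - N26: 4 = 4
The minimum is 3 via N1 - N8 - N26.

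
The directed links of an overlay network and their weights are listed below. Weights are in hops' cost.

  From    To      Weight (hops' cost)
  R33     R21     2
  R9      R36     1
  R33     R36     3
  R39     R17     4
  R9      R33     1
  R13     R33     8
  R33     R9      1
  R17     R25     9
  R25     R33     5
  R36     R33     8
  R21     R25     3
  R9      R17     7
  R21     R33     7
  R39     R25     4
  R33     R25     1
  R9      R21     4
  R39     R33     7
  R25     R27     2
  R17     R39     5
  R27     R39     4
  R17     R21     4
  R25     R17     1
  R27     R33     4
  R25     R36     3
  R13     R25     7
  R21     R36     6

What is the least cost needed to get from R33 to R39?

Candidate routes:
R33 → R21 → R25 → R17 → R39: 2+3+1+5 = 11
R33 → R25 → R17 → R39: 1+1+5 = 7
R33 → R21 → R25 → R27 → R39: 2+3+2+4 = 11
The minimum is 7 hops' cost via R33 → R25 → R17 → R39.

7 hops' cost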